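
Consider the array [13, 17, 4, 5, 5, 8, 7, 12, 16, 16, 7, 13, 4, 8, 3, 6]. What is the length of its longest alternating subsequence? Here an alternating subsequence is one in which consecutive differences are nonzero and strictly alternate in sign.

Track the best alternating length ending on an up-step vs a down-step at each position: up/down = 1/1, 2/1, 1/3, 4/3, 4/3, 4/3, 4/5, 6/3, 6/3, 6/3, 4/7, 8/7, 1/9, 10/9, 1/11, 12/11.
The maximum over both is 12; one such subsequence is 13, 17, 4, 8, 7, 12, 7, 13, 4, 8, 3, 6.

12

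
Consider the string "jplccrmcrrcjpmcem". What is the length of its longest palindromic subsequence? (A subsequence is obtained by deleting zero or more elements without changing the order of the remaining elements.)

Using dp[i][j] = 2 + dp[i+1][j−1] if the ends match, else max(dp[i+1][j], dp[i][j−1]):
dp[1][17] = 8. A witness is cmcrrcmc at positions 5,7,8,9,10,11,14,15.

8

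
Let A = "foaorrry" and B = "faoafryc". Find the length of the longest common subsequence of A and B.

Backtracking the LCS table gives one alignment: f (A1,B1) → o (A2,B3) → a (A3,B4) → r (A7,B6) → y (A8,B7).
So the longest common subsequence has length 5.

5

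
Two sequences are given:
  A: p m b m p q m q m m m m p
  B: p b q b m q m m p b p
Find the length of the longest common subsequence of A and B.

A longest common subsequence is pbqmqmmp (length 8); the LCS DP confirms no longer common subsequence exists.

8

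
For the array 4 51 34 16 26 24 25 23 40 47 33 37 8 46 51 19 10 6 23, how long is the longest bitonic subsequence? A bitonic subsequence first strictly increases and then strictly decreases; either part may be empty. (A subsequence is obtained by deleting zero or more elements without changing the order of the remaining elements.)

Let inc[i] be the LIS ending at i and dec[i] the longest strictly decreasing subsequence starting at i. inc = [1, 2, 2, 2, 3, 3, 4, 3, 5, 6, 5, 6, 2, 7, 8, 3, 3, 2, 4], dec = [1, 8, 7, 3, 6, 5, 5, 4, 5, 5, 4, 4, 2, 4, 4, 3, 2, 1, 1].
max_i inc[i]+dec[i]−1 = 11, with one witness 4, 16, 24, 25, 33, 37, 46, 51, 19, 10, 6.

11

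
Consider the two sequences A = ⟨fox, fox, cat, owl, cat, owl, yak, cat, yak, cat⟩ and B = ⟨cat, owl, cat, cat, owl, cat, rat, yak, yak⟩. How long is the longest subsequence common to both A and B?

A longest common subsequence is cat, owl, cat, owl, yak, yak (length 6); the LCS DP confirms no longer common subsequence exists.

6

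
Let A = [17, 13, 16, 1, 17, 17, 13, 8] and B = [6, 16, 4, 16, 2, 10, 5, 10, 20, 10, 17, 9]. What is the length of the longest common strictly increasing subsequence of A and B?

A longest common strictly increasing subsequence is 16, 17 (length 2); it appears in order in both A and B, and no longer such subsequence exists.

2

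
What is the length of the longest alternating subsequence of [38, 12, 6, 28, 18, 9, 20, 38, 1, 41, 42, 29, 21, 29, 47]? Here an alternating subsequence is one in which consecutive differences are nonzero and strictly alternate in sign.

9

A longest alternating subsequence is 38, 12, 28, 18, 20, 1, 41, 21, 29 (positions 1,2,4,5,7,9,10,13,14); its 8 consecutive differences strictly alternate in sign, and length 9 is optimal.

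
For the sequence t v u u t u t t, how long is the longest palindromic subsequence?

Using dp[i][j] = 2 + dp[i+1][j−1] if the ends match, else max(dp[i+1][j], dp[i][j−1]):
dp[1][8] = 5. A witness is ttutt at positions 1,5,6,7,8.

5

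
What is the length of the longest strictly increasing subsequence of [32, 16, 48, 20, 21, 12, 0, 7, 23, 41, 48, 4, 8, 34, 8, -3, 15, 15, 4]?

One longest increasing subsequence is 16, 20, 21, 23, 41, 48 (positions 2,4,5,9,10,11), of length 6; no longer one exists.

6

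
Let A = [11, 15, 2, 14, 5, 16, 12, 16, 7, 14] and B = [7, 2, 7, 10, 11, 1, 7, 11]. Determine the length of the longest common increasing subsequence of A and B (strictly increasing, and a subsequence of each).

2

A longest common strictly increasing subsequence is 2, 7 (length 2); it appears in order in both A and B, and no longer such subsequence exists.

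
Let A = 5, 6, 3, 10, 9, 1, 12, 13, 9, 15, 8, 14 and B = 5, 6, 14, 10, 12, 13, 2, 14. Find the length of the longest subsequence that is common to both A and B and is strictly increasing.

For each value that appears in both, track the longest common increasing run ending there.
The best achievable length is 6; one witness is 5, 6, 10, 12, 13, 14 (A-positions 1,2,4,7,8,12, B-positions 1,2,4,5,6,8).

6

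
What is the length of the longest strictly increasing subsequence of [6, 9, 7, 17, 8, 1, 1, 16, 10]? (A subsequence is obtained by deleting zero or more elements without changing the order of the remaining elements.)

4

Let dp[i] be the longest increasing subsequence ending at position i. Then dp = [1, 2, 2, 3, 3, 1, 1, 4, 4].
The maximum is 4; one witness is 6, 7, 8, 16 at positions 1,3,5,8.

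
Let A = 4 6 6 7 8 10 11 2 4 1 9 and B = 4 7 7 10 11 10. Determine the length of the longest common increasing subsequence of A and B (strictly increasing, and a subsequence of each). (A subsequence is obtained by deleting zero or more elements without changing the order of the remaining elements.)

4

A longest common strictly increasing subsequence is 4, 7, 10, 11 (length 4); it appears in order in both A and B, and no longer such subsequence exists.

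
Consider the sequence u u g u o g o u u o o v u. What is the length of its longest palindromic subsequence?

One longest palindromic subsequence is uuuogouuu (positions 1,2,4,5,6,7,8,9,13); it reads the same forward and backward, and the interval DP gives dp[1][13] = 9.

9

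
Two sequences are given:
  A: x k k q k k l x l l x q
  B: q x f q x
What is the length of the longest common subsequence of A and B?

Backtracking the LCS table gives one alignment: x (A1,B2) → q (A4,B4) → x (A11,B5).
So the longest common subsequence has length 3.

3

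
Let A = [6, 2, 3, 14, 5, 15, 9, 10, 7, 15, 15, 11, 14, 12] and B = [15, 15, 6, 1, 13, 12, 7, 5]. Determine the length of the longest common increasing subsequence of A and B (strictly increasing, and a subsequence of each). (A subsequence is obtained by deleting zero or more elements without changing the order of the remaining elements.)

A longest common strictly increasing subsequence is 6, 12 (length 2); it appears in order in both A and B, and no longer such subsequence exists.

2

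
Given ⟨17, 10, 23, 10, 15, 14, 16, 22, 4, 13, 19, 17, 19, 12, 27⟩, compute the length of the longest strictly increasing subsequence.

6

Let dp[i] be the longest increasing subsequence ending at position i. Then dp = [1, 1, 2, 1, 2, 2, 3, 4, 1, 2, 4, 4, 5, 2, 6].
The maximum is 6; one witness is 10, 15, 16, 17, 19, 27 at positions 2,5,7,12,13,15.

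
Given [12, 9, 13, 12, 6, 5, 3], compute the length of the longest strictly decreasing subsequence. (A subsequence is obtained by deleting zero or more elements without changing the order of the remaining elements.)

Let dp[i] be the longest decreasing subsequence ending at position i. Then dp = [1, 2, 1, 2, 3, 4, 5].
The maximum is 5; one witness is 12, 9, 6, 5, 3 at positions 1,2,5,6,7.

5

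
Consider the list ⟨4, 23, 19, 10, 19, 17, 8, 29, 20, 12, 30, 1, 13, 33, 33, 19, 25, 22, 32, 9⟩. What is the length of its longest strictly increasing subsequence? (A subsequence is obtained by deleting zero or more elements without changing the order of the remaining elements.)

7

One longest increasing subsequence is 4, 10, 12, 13, 19, 25, 32 (positions 1,4,10,13,16,17,19), of length 7; no longer one exists.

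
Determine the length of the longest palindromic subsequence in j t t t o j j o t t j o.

10

Using dp[i][j] = 2 + dp[i+1][j−1] if the ends match, else max(dp[i+1][j], dp[i][j−1]):
dp[1][12] = 10. A witness is jttojjottj at positions 1,2,3,5,6,7,8,9,10,11.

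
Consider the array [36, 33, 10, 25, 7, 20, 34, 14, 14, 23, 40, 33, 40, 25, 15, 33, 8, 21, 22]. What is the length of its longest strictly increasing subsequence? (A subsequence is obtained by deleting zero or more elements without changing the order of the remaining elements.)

5

Let dp[i] be the longest increasing subsequence ending at position i. Then dp = [1, 1, 1, 2, 1, 2, 3, 2, 2, 3, 4, 4, 5, 4, 3, 5, 2, 4, 5].
The maximum is 5; one witness is 10, 20, 23, 33, 40 at positions 3,6,10,12,13.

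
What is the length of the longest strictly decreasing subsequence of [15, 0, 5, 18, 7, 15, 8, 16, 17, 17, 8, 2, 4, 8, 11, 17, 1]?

5

One longest decreasing subsequence is 18, 15, 8, 2, 1 (positions 4,6,7,12,17), of length 5; no longer one exists.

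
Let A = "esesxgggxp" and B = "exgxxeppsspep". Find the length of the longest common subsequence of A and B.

5

A longest common subsequence is exgxp (length 5); the LCS DP confirms no longer common subsequence exists.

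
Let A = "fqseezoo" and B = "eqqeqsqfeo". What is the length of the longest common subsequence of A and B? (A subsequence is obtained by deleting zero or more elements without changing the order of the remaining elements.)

4

A longest common subsequence is qseo (length 4); the LCS DP confirms no longer common subsequence exists.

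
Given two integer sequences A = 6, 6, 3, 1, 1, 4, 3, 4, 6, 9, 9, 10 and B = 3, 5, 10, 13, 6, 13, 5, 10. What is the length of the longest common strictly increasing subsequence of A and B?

3

For each value that appears in both, track the longest common increasing run ending there.
The best achievable length is 3; one witness is 3, 6, 10 (A-positions 3,9,12, B-positions 1,5,8).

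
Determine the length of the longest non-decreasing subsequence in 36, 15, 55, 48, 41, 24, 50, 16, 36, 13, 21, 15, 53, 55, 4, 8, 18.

5

Let dp[i] be the longest non-decreasing subsequence ending at position i. Then dp = [1, 1, 2, 2, 2, 2, 3, 2, 3, 1, 3, 2, 4, 5, 1, 2, 3].
The maximum is 5; one witness is 36, 48, 50, 53, 55 at positions 1,4,7,13,14.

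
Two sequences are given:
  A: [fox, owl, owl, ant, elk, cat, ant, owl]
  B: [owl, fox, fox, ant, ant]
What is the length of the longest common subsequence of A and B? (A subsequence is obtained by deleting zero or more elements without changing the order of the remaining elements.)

A longest common subsequence is fox, ant, ant (length 3); the LCS DP confirms no longer common subsequence exists.

3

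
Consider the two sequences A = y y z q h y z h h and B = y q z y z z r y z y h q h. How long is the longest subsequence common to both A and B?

7

A longest common subsequence is yyzyzhh (length 7); the LCS DP confirms no longer common subsequence exists.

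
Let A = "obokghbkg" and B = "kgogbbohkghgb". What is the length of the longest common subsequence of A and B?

7

Backtracking the LCS table gives one alignment: o (A1,B3) → b (A2,B6) → o (A3,B7) → k (A4,B9) → g (A5,B10) → h (A6,B11) → b (A7,B13).
So the longest common subsequence has length 7.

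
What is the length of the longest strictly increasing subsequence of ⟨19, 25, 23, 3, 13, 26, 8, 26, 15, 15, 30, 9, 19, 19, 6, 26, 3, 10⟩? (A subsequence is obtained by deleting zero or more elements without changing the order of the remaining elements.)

5

Scanning left to right, the best length ending at each element is: 19→1, 25→2, 23→2, 3→1, 13→2, 26→3, 8→2, 26→3, 15→3, 15→3, 30→4, 9→3, 19→4, 19→4, 6→2, 26→5, 3→1, 10→4.
So the longest increasing subsequence has length 5, e.g. 3, 13, 15, 19, 26.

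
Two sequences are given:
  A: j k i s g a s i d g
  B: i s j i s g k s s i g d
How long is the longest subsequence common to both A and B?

A longest common subsequence is jisgsid (length 7); the LCS DP confirms no longer common subsequence exists.

7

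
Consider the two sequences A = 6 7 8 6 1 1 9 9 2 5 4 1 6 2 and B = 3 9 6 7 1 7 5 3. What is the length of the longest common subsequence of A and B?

4

Backtracking the LCS table gives one alignment: 6 (A1,B3) → 7 (A2,B4) → 1 (A5,B5) → 5 (A10,B7).
So the longest common subsequence has length 4.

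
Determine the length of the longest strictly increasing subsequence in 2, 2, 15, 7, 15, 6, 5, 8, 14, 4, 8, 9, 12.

Scanning left to right, the best length ending at each element is: 2→1, 2→1, 15→2, 7→2, 15→3, 6→2, 5→2, 8→3, 14→4, 4→2, 8→3, 9→4, 12→5.
So the longest increasing subsequence has length 5, e.g. 2, 7, 8, 9, 12.

5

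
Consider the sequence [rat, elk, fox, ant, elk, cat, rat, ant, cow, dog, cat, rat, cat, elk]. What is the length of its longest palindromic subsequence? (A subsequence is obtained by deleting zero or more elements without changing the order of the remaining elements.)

One longest palindromic subsequence is elk cat rat cat rat cat elk (positions 2,6,7,11,12,13,14); it reads the same forward and backward, and the interval DP gives dp[1][14] = 7.

7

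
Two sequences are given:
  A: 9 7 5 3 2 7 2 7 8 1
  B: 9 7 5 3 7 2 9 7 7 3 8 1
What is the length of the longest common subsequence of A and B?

9

Backtracking the LCS table gives one alignment: 9 (A1,B1) → 7 (A2,B2) → 5 (A3,B3) → 3 (A4,B4) → 2 (A5,B6) → 7 (A6,B8) → 7 (A8,B9) → 8 (A9,B11) → 1 (A10,B12).
So the longest common subsequence has length 9.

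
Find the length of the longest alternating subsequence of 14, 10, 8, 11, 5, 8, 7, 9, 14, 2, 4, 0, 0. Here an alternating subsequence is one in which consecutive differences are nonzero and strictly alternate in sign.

Track the best alternating length ending on an up-step vs a down-step at each position: up/down = 1/1, 1/2, 1/2, 3/2, 1/4, 5/4, 5/6, 7/4, 7/1, 1/8, 9/8, 1/10, 1/10.
The maximum over both is 10; one such subsequence is 14, 10, 11, 5, 8, 7, 9, 2, 4, 0.

10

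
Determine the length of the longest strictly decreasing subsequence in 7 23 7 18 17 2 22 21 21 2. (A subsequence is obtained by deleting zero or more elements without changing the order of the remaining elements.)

Let dp[i] be the longest decreasing subsequence ending at position i. Then dp = [1, 1, 2, 2, 3, 4, 2, 3, 3, 4].
The maximum is 4; one witness is 23, 18, 17, 2 at positions 2,4,5,6.

4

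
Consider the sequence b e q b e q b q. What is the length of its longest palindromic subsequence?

One longest palindromic subsequence is qbqbq (positions 3,4,6,7,8); it reads the same forward and backward, and the interval DP gives dp[1][8] = 5.

5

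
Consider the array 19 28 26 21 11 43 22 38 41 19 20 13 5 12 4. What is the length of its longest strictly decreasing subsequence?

7

One longest decreasing subsequence is 28, 26, 21, 19, 13, 5, 4 (positions 2,3,4,10,12,13,15), of length 7; no longer one exists.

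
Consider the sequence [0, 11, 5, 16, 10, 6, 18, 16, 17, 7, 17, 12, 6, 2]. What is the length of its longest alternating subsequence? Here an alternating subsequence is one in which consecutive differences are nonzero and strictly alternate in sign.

11

A longest alternating subsequence is 0, 11, 5, 16, 10, 18, 16, 17, 7, 17, 12 (positions 1,2,3,4,5,7,8,9,10,11,12); its 10 consecutive differences strictly alternate in sign, and length 11 is optimal.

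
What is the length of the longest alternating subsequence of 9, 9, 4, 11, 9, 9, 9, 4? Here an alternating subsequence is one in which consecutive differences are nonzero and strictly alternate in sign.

4

Track the best alternating length ending on an up-step vs a down-step at each position: up/down = 1/1, 1/1, 1/2, 3/1, 3/4, 3/4, 3/4, 1/4.
The maximum over both is 4; one such subsequence is 9, 4, 11, 9.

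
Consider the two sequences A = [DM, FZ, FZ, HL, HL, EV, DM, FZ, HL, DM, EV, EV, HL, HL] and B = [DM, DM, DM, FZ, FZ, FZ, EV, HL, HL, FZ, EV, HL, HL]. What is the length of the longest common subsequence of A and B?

9

A longest common subsequence is DM, FZ, FZ, HL, HL, FZ, EV, HL, HL (length 9); the LCS DP confirms no longer common subsequence exists.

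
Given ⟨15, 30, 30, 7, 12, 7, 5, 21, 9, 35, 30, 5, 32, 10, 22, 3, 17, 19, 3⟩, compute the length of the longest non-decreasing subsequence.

Scanning left to right, the best length ending at each element is: 15→1, 30→2, 30→3, 7→1, 12→2, 7→2, 5→1, 21→3, 9→3, 35→4, 30→4, 5→2, 32→5, 10→4, 22→5, 3→1, 17→5, 19→6, 3→2.
So the longest non-decreasing subsequence has length 6, e.g. 7, 7, 9, 10, 17, 19.

6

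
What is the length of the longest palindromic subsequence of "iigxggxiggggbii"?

One longest palindromic subsequence is iigggggggii (positions 1,2,3,5,6,9,10,11,12,14,15); it reads the same forward and backward, and the interval DP gives dp[1][15] = 11.

11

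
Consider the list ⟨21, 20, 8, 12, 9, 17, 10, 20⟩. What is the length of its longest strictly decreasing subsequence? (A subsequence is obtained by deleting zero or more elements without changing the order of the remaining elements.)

Let dp[i] be the longest decreasing subsequence ending at position i. Then dp = [1, 2, 3, 3, 4, 3, 4, 2].
The maximum is 4; one witness is 21, 20, 12, 9 at positions 1,2,4,5.

4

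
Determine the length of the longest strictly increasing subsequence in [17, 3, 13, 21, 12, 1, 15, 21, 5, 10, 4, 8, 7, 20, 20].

4

Let dp[i] be the longest increasing subsequence ending at position i. Then dp = [1, 1, 2, 3, 2, 1, 3, 4, 2, 3, 2, 3, 3, 4, 4].
The maximum is 4; one witness is 3, 13, 15, 21 at positions 2,3,7,8.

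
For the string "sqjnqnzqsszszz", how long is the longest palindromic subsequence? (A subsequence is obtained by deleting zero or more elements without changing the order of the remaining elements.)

7

One longest palindromic subsequence is sqnqnqs (positions 1,2,4,5,6,8,12); it reads the same forward and backward, and the interval DP gives dp[1][14] = 7.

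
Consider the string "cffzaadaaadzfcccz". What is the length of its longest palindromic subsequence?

11

Using dp[i][j] = 2 + dp[i+1][j−1] if the ends match, else max(dp[i+1][j], dp[i][j−1]):
dp[1][17] = 11. A witness is cfzdaaadzfc at positions 1,3,4,7,8,9,10,11,12,13,16.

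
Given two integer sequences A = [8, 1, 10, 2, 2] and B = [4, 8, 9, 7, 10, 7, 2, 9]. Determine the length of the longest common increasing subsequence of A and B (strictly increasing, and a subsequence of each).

For each value that appears in both, track the longest common increasing run ending there.
The best achievable length is 2; one witness is 8, 10 (A-positions 1,3, B-positions 2,5).

2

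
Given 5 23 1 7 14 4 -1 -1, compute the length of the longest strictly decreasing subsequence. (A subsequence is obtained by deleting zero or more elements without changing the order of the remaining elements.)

One longest decreasing subsequence is 23, 7, 4, -1 (positions 2,4,6,7), of length 4; no longer one exists.

4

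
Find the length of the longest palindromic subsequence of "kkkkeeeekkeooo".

Using dp[i][j] = 2 + dp[i+1][j−1] if the ends match, else max(dp[i+1][j], dp[i][j−1]):
dp[1][14] = 8. A witness is kkeeeekk at positions 3,4,5,6,7,8,9,10.

8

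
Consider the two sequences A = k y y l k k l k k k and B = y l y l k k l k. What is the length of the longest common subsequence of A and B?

7

Backtracking the LCS table gives one alignment: y (A2,B1) → y (A3,B3) → l (A4,B4) → k (A5,B5) → k (A6,B6) → l (A7,B7) → k (A10,B8).
So the longest common subsequence has length 7.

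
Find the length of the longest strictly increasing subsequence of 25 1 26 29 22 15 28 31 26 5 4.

One longest increasing subsequence is 25, 26, 29, 31 (positions 1,3,4,8), of length 4; no longer one exists.

4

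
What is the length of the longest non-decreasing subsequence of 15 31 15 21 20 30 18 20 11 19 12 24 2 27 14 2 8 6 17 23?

Let dp[i] be the longest non-decreasing subsequence ending at position i. Then dp = [1, 2, 2, 3, 3, 4, 3, 4, 1, 4, 2, 5, 1, 6, 3, 2, 3, 3, 4, 5].
The maximum is 6; one witness is 15, 15, 20, 20, 24, 27 at positions 1,3,5,8,12,14.

6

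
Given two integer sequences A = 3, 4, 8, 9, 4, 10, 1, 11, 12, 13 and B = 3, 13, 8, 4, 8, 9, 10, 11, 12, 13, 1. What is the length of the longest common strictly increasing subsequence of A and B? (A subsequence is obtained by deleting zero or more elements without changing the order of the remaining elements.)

8

For each value that appears in both, track the longest common increasing run ending there.
The best achievable length is 8; one witness is 3, 4, 8, 9, 10, 11, 12, 13 (A-positions 1,2,3,4,6,8,9,10, B-positions 1,4,5,6,7,8,9,10).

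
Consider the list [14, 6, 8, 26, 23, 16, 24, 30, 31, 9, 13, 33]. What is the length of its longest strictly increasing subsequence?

Let dp[i] be the longest increasing subsequence ending at position i. Then dp = [1, 1, 2, 3, 3, 3, 4, 5, 6, 3, 4, 7].
The maximum is 7; one witness is 6, 8, 23, 24, 30, 31, 33 at positions 2,3,5,7,8,9,12.

7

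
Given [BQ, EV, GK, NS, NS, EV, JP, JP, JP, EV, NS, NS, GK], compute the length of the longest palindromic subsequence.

One longest palindromic subsequence is GK NS NS EV JP JP JP EV NS NS GK (positions 3,4,5,6,7,8,9,10,11,12,13); it reads the same forward and backward, and the interval DP gives dp[1][13] = 11.

11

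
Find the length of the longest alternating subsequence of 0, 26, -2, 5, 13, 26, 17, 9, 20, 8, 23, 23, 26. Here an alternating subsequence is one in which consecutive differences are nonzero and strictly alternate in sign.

8

A longest alternating subsequence is 0, 26, -2, 26, 17, 20, 8, 23 (positions 1,2,3,6,7,9,10,11); its 7 consecutive differences strictly alternate in sign, and length 8 is optimal.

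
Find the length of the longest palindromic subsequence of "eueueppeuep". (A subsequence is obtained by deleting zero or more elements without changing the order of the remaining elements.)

8

Using dp[i][j] = 2 + dp[i+1][j−1] if the ends match, else max(dp[i+1][j], dp[i][j−1]):
dp[1][11] = 8. A witness is eueppeue at positions 3,4,5,6,7,8,9,10.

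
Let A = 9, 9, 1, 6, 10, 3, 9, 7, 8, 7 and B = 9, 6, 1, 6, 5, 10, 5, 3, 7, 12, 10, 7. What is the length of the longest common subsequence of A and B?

A longest common subsequence is 9, 1, 6, 10, 3, 7, 7 (length 7); the LCS DP confirms no longer common subsequence exists.

7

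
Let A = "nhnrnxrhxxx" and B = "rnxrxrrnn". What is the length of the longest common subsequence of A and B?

A longest common subsequence is rnxrx (length 5); the LCS DP confirms no longer common subsequence exists.

5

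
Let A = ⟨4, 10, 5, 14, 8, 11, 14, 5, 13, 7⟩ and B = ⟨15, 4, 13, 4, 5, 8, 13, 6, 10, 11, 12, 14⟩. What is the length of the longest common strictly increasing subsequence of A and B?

For each value that appears in both, track the longest common increasing run ending there.
The best achievable length is 5; one witness is 4, 5, 8, 11, 14 (A-positions 1,3,5,6,7, B-positions 2,5,6,10,12).

5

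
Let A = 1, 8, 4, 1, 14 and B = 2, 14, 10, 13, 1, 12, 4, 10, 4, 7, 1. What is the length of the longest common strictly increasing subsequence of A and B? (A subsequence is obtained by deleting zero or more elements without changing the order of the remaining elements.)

2

For each value that appears in both, track the longest common increasing run ending there.
The best achievable length is 2; one witness is 1, 4 (A-positions 1,3, B-positions 5,7).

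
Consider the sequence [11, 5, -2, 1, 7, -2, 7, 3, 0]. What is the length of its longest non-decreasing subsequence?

Scanning left to right, the best length ending at each element is: 11→1, 5→1, -2→1, 1→2, 7→3, -2→2, 7→4, 3→3, 0→3.
So the longest non-decreasing subsequence has length 4, e.g. -2, 1, 7, 7.

4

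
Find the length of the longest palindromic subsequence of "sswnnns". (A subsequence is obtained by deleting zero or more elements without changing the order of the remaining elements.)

5

One longest palindromic subsequence is snnns (positions 1,4,5,6,7); it reads the same forward and backward, and the interval DP gives dp[1][7] = 5.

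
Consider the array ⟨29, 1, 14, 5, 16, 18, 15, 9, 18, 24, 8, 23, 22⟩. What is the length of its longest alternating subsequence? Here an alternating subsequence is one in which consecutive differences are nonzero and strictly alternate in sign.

10

A longest alternating subsequence is 29, 1, 14, 5, 16, 15, 18, 8, 23, 22 (positions 1,2,3,4,5,7,9,11,12,13); its 9 consecutive differences strictly alternate in sign, and length 10 is optimal.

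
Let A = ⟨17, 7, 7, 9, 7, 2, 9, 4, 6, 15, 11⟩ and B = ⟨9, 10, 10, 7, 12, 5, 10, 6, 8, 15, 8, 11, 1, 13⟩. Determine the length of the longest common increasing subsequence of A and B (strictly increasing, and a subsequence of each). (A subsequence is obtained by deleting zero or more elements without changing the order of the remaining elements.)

A longest common strictly increasing subsequence is 9, 15 (length 2); it appears in order in both A and B, and no longer such subsequence exists.

2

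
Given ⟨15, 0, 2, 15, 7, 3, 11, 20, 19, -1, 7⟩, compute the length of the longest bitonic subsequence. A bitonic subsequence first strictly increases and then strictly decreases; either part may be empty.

7

Let inc[i] be the LIS ending at i and dec[i] the longest strictly decreasing subsequence starting at i. inc = [1, 1, 2, 3, 3, 3, 4, 5, 5, 1, 4], dec = [4, 2, 2, 4, 3, 2, 2, 3, 2, 1, 1].
max_i inc[i]+dec[i]−1 = 7, with one witness 0, 2, 7, 11, 20, 19, 7.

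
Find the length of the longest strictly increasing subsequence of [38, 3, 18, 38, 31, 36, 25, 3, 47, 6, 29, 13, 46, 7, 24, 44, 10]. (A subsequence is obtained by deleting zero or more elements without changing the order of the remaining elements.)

One longest increasing subsequence is 3, 18, 31, 36, 47 (positions 2,3,5,6,9), of length 5; no longer one exists.

5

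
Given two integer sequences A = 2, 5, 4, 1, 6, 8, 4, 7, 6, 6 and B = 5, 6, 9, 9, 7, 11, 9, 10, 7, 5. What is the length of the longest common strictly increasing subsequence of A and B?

A longest common strictly increasing subsequence is 5, 6, 7 (length 3); it appears in order in both A and B, and no longer such subsequence exists.

3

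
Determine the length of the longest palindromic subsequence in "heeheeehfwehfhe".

One longest palindromic subsequence is eeheeehee (positions 2,3,4,5,6,7,8,11,15); it reads the same forward and backward, and the interval DP gives dp[1][15] = 9.

9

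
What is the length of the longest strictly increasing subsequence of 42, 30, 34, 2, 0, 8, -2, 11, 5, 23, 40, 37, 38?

6

Scanning left to right, the best length ending at each element is: 42→1, 30→1, 34→2, 2→1, 0→1, 8→2, -2→1, 11→3, 5→2, 23→4, 40→5, 37→5, 38→6.
So the longest increasing subsequence has length 6, e.g. 2, 8, 11, 23, 37, 38.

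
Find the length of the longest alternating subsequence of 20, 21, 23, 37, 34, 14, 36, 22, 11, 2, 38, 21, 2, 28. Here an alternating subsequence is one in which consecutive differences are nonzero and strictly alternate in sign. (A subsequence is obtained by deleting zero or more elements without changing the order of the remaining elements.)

A longest alternating subsequence is 20, 37, 34, 36, 22, 38, 21, 28 (positions 1,4,5,7,8,11,12,14); its 7 consecutive differences strictly alternate in sign, and length 8 is optimal.

8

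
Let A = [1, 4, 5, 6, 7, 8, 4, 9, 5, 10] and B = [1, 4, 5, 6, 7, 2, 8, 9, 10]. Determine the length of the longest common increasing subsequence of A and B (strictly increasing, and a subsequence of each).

8

A longest common strictly increasing subsequence is 1, 4, 5, 6, 7, 8, 9, 10 (length 8); it appears in order in both A and B, and no longer such subsequence exists.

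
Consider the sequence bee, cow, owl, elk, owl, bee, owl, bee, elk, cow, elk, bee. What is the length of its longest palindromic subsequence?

9

One longest palindromic subsequence is bee cow elk bee owl bee elk cow bee (positions 1,2,4,6,7,8,9,10,12); it reads the same forward and backward, and the interval DP gives dp[1][12] = 9.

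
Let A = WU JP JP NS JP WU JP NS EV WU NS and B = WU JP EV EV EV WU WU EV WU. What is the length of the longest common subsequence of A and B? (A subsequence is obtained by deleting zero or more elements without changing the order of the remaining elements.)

Backtracking the LCS table gives one alignment: WU (A1,B1) → JP (A2,B2) → WU (A6,B7) → EV (A9,B8) → WU (A10,B9).
So the longest common subsequence has length 5.

5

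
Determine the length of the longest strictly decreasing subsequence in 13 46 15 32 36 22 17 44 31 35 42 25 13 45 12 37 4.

7

One longest decreasing subsequence is 46, 32, 22, 17, 13, 12, 4 (positions 2,4,6,7,13,15,17), of length 7; no longer one exists.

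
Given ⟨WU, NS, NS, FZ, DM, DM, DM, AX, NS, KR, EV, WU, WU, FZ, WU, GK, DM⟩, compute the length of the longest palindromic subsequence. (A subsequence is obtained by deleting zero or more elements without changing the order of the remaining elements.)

7

One longest palindromic subsequence is WU FZ DM DM DM FZ WU (positions 1,4,5,6,7,14,15); it reads the same forward and backward, and the interval DP gives dp[1][17] = 7.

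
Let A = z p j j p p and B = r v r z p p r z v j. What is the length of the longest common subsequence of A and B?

A longest common subsequence is zpj (length 3); the LCS DP confirms no longer common subsequence exists.

3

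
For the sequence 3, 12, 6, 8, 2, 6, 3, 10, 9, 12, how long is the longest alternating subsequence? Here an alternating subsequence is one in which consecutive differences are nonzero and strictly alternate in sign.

10

Track the best alternating length ending on an up-step vs a down-step at each position: up/down = 1/1, 2/1, 2/3, 4/3, 1/5, 6/5, 6/7, 8/3, 8/9, 10/1.
The maximum over both is 10; one such subsequence is 3, 12, 6, 8, 2, 6, 3, 10, 9, 12.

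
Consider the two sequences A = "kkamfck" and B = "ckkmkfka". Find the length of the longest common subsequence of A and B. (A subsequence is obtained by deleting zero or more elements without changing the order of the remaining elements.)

Backtracking the LCS table gives one alignment: k (A1,B2) → k (A2,B3) → m (A4,B4) → f (A5,B6) → k (A7,B7).
So the longest common subsequence has length 5.

5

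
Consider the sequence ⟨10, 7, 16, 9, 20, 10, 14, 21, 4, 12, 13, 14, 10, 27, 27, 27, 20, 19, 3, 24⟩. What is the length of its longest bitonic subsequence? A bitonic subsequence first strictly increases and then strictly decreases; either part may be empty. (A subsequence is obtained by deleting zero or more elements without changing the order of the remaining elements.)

One longest bitonic subsequence is 7, 9, 10, 12, 13, 14, 27, 20, 19, 3 (positions 2,4,6,10,11,12,14,17,18,19): it rises to 27 then falls. Length 10 is optimal.

10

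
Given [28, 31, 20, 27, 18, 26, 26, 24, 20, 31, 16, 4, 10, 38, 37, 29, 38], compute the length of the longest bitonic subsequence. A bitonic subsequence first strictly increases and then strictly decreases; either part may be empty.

8

One longest bitonic subsequence is 28, 31, 27, 26, 24, 20, 16, 10 (positions 1,2,4,7,8,9,11,13): it rises to 31 then falls. Length 8 is optimal.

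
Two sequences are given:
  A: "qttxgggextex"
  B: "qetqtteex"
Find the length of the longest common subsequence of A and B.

Backtracking the LCS table gives one alignment: q (A1,B4) → t (A2,B5) → t (A3,B6) → e (A8,B7) → e (A11,B8) → x (A12,B9).
So the longest common subsequence has length 6.

6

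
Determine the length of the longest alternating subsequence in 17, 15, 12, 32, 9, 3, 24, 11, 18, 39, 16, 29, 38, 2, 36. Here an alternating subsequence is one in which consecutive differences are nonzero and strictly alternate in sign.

Track the best alternating length ending on an up-step vs a down-step at each position: up/down = 1/1, 1/2, 1/2, 3/1, 1/4, 1/4, 5/4, 5/6, 7/6, 7/1, 7/8, 9/8, 9/8, 1/10, 11/10.
The maximum over both is 11; one such subsequence is 17, 15, 32, 9, 24, 11, 18, 16, 29, 2, 36.

11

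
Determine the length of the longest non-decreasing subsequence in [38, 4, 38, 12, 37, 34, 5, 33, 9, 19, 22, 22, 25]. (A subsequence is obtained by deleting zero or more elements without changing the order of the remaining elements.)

Let dp[i] be the longest non-decreasing subsequence ending at position i. Then dp = [1, 1, 2, 2, 3, 3, 2, 3, 3, 4, 5, 6, 7].
The maximum is 7; one witness is 4, 5, 9, 19, 22, 22, 25 at positions 2,7,9,10,11,12,13.

7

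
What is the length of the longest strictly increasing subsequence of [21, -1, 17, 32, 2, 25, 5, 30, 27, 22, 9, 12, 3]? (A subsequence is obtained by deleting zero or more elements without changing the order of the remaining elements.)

One longest increasing subsequence is -1, 2, 5, 9, 12 (positions 2,5,7,11,12), of length 5; no longer one exists.

5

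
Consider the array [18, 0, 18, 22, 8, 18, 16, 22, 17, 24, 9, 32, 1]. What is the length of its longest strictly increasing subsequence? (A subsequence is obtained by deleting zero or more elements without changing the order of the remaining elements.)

6

Let dp[i] be the longest increasing subsequence ending at position i. Then dp = [1, 1, 2, 3, 2, 3, 3, 4, 4, 5, 3, 6, 2].
The maximum is 6; one witness is 0, 8, 18, 22, 24, 32 at positions 2,5,6,8,10,12.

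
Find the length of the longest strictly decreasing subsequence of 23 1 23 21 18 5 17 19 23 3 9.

5

Let dp[i] be the longest decreasing subsequence ending at position i. Then dp = [1, 2, 1, 2, 3, 4, 4, 3, 1, 5, 5].
The maximum is 5; one witness is 23, 21, 18, 5, 3 at positions 1,4,5,6,10.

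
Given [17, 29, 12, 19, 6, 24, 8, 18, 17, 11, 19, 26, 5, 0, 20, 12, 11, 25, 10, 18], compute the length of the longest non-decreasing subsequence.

6

Scanning left to right, the best length ending at each element is: 17→1, 29→2, 12→1, 19→2, 6→1, 24→3, 8→2, 18→3, 17→3, 11→3, 19→4, 26→5, 5→1, 0→1, 20→5, 12→4, 11→4, 25→6, 10→3, 18→5.
So the longest non-decreasing subsequence has length 6, e.g. 6, 8, 18, 19, 20, 25.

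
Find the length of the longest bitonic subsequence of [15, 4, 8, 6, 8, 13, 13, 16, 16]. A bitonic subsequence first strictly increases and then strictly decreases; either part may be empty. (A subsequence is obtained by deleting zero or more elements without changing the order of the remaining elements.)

5

One longest bitonic subsequence is 4, 6, 8, 13, 16 (positions 2,4,5,6,8): it rises to 16 then falls. Length 5 is optimal.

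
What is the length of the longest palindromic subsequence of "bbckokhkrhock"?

7

One longest palindromic subsequence is kohrhok (positions 4,5,7,9,10,11,13); it reads the same forward and backward, and the interval DP gives dp[1][13] = 7.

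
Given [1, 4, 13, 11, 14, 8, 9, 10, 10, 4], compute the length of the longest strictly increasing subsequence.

One longest increasing subsequence is 1, 4, 8, 9, 10 (positions 1,2,6,7,8), of length 5; no longer one exists.

5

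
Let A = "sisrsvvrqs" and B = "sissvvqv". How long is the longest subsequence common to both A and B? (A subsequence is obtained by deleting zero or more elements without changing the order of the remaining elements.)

A longest common subsequence is sissvvq (length 7); the LCS DP confirms no longer common subsequence exists.

7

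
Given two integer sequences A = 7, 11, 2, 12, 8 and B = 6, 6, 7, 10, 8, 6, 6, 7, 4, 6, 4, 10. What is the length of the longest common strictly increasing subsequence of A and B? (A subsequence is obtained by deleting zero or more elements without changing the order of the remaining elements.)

For each value that appears in both, track the longest common increasing run ending there.
The best achievable length is 2; one witness is 7, 8 (A-positions 1,5, B-positions 3,5).

2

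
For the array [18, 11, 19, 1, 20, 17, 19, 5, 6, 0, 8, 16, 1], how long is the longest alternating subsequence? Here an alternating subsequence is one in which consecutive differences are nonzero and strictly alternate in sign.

12

A longest alternating subsequence is 18, 11, 19, 1, 20, 17, 19, 5, 6, 0, 8, 1 (positions 1,2,3,4,5,6,7,8,9,10,11,13); its 11 consecutive differences strictly alternate in sign, and length 12 is optimal.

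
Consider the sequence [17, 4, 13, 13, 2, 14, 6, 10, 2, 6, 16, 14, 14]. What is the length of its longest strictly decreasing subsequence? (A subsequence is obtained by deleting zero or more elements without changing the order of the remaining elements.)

Let dp[i] be the longest decreasing subsequence ending at position i. Then dp = [1, 2, 2, 2, 3, 2, 3, 3, 4, 4, 2, 3, 3].
The maximum is 4; one witness is 17, 13, 6, 2 at positions 1,3,7,9.

4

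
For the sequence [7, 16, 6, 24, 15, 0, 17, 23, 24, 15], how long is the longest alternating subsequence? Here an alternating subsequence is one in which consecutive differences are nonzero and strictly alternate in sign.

7

A longest alternating subsequence is 7, 16, 6, 24, 15, 17, 15 (positions 1,2,3,4,5,7,10); its 6 consecutive differences strictly alternate in sign, and length 7 is optimal.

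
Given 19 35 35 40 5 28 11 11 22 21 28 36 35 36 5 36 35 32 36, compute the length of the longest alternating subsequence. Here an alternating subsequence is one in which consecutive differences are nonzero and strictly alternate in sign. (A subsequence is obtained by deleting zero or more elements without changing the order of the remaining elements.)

Track the best alternating length ending on an up-step vs a down-step at each position: up/down = 1/1, 2/1, 2/1, 2/1, 1/3, 4/3, 4/5, 4/5, 6/5, 6/7, 8/3, 8/3, 8/9, 10/3, 1/11, 12/3, 12/13, 12/13, 14/3.
The maximum over both is 14; one such subsequence is 19, 35, 5, 28, 11, 22, 21, 36, 35, 36, 5, 36, 35, 36.

14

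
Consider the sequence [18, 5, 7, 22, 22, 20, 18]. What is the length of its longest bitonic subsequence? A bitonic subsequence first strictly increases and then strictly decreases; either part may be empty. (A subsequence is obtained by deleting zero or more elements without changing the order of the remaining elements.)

Let inc[i] be the LIS ending at i and dec[i] the longest strictly decreasing subsequence starting at i. inc = [1, 1, 2, 3, 3, 3, 3], dec = [2, 1, 1, 3, 3, 2, 1].
max_i inc[i]+dec[i]−1 = 5, with one witness 5, 7, 22, 20, 18.

5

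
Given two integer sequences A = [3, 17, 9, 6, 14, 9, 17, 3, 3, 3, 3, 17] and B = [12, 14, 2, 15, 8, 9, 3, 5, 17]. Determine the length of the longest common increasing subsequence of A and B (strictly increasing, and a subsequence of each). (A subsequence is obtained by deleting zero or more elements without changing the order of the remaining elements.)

2

For each value that appears in both, track the longest common increasing run ending there.
The best achievable length is 2; one witness is 3, 17 (A-positions 1,2, B-positions 7,9).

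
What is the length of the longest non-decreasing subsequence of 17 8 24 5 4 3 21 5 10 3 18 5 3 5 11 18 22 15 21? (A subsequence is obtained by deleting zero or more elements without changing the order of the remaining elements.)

One longest non-decreasing subsequence is 5, 5, 5, 5, 11, 18, 22 (positions 4,8,12,14,15,16,17), of length 7; no longer one exists.

7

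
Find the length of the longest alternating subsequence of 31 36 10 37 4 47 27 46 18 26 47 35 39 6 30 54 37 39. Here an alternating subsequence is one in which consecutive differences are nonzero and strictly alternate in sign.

16

Track the best alternating length ending on an up-step vs a down-step at each position: up/down = 1/1, 2/1, 1/3, 4/1, 1/5, 6/1, 6/7, 8/7, 6/9, 10/9, 10/1, 10/11, 12/11, 6/13, 14/13, 14/1, 14/15, 16/15.
The maximum over both is 16; one such subsequence is 31, 36, 10, 37, 4, 47, 27, 46, 18, 47, 35, 39, 6, 54, 37, 39.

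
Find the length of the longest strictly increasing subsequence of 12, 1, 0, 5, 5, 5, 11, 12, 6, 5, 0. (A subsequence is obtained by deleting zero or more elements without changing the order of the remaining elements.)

4

Let dp[i] be the longest increasing subsequence ending at position i. Then dp = [1, 1, 1, 2, 2, 2, 3, 4, 3, 2, 1].
The maximum is 4; one witness is 1, 5, 11, 12 at positions 2,4,7,8.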